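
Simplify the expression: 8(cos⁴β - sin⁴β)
8(cos⁴β - sin⁴β) = 8(cos(2β)) (using Factoring + double angle)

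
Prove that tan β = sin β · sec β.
RHS = sin β · (1/cos β) = sin β/cos β = tan β = LHS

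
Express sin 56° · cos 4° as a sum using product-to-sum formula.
sin 56° cos 4° = (1/2)[sin(56°+4°) + sin(56°-4°)]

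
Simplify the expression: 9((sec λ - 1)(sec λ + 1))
9((sec λ - 1)(sec λ + 1)) = 9(tan²λ) (using Diff. of squares)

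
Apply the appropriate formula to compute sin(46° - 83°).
sin(46° - 83°) = sin 46° cos 83° - cos 46° sin 83° = -0.6018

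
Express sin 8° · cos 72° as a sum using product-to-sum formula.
sin 8° cos 72° = (1/2)[sin(8°+72°) + sin(8°-72°)]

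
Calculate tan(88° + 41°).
tan(88° + 41°) = (tan 88° + tan 41°)/(1 - tan 88° tan 41°) = -1.235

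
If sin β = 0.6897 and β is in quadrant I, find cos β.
cos β = 0.7241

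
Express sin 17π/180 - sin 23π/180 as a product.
sin 17π/180 - sin 23π/180 = 2 cos(π/9) sin(-π/60)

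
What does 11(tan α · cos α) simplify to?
11(tan α · cos α) = 11(sin α) (using Quotient identity)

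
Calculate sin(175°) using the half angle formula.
sin(175°) = √((1 - cos 350°)/2) = 0.08716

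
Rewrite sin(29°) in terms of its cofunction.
sin(29°) = cos(90° - 29°) = cos(61°)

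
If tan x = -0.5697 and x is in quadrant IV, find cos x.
cos x = 0.8689 (using tan²x + 1 = sec²x)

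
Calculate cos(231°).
cos(231°) = -0.6293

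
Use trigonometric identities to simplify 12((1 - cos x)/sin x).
12((1 - cos x)/sin x) = 12(tan(x/2)) (using Half angle)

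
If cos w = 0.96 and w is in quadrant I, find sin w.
sin w = 0.28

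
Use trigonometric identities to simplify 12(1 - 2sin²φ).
12(1 - 2sin²φ) = 12(cos(2φ)) (using Double angle)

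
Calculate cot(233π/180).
cot(233π/180) = 0.7536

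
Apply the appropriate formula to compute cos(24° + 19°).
cos(24° + 19°) = cos 24° cos 19° - sin 24° sin 19° = 0.7314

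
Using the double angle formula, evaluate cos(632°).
cos(632°) = cos²316° - sin²316° = 0.0349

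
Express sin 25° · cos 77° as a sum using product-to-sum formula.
sin 25° cos 77° = (1/2)[sin(25°+77°) + sin(25°-77°)]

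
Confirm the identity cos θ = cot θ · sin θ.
RHS = (cos θ/sin θ) · sin θ = cos θ = LHS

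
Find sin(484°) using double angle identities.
sin(484°) = 2 sin 242° cos 242° = 0.829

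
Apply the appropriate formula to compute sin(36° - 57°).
sin(36° - 57°) = sin 36° cos 57° - cos 36° sin 57° = -0.3584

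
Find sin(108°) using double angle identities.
sin(108°) = 2 sin 54° cos 54° = 0.9511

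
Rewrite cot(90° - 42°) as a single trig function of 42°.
cot(90° - 42°) = tan(42°)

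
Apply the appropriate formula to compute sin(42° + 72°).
sin(42° + 72°) = sin 42° cos 72° + cos 42° sin 72° = 0.9135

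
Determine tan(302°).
tan(302°) = -1.6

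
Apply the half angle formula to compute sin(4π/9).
sin(4π/9) = √((1 - cos 8π/9)/2) = 0.9848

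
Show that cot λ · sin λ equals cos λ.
LHS = (cos λ/sin λ) · sin λ = cos λ = RHS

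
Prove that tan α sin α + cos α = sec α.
LHS = sin²α/cos α + cos α = (sin²α + cos²α)/cos α = 1/cos α = sec α = RHS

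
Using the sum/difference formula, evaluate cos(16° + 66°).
cos(16° + 66°) = cos 16° cos 66° - sin 16° sin 66° = 0.1392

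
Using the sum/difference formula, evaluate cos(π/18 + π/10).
cos(π/18 + π/10) = cos π/18 cos π/10 - sin π/18 sin π/10 = 0.8829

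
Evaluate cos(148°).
cos(148°) = -0.848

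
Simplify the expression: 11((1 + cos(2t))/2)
11((1 + cos(2t))/2) = 11(cos²t) (using Power reduction)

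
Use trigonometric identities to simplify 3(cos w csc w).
3(cos w csc w) = 3(cot w) (using Reciprocal + quotient)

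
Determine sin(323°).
sin(323°) = -0.6018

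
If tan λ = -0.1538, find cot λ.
cot λ = 1/tan λ = -6.502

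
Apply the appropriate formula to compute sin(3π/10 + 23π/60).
sin(3π/10 + 23π/60) = sin 3π/10 cos 23π/60 + cos 3π/10 sin 23π/60 = 0.8387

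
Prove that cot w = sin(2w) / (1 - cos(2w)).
RHS = 2 sin w cos w / (2sin²w) = cos w/sin w = cot w = LHS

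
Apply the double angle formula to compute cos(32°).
cos(32°) = cos²16° - sin²16° = 0.848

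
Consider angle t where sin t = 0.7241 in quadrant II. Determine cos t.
cos t = ±√(1 - sin²t) = -0.6897 (negative in QII)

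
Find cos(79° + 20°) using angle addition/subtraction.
cos(79° + 20°) = cos 79° cos 20° - sin 79° sin 20° = -0.1564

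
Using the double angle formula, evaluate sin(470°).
sin(470°) = 2 sin 235° cos 235° = 0.9397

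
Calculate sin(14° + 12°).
sin(14° + 12°) = sin 14° cos 12° + cos 14° sin 12° = 0.4384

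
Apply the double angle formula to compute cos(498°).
cos(498°) = 1 - 2sin²249° = -0.7431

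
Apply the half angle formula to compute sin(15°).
sin(15°) = √((1 - cos 30°)/2) = (√6-√2)/4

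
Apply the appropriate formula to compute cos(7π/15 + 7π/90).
cos(7π/15 + 7π/90) = cos 7π/15 cos 7π/90 - sin 7π/15 sin 7π/90 = -0.1392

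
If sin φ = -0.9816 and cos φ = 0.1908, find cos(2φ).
cos(2φ) = cos²φ - sin²φ = -0.9271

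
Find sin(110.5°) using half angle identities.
sin(110.5°) = √((1 - cos 221°)/2) = 0.9367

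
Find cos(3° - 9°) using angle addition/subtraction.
cos(3° - 9°) = cos 3° cos 9° + sin 3° sin 9° = 0.9945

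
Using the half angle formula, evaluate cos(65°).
cos(65°) = √((1 + cos 130°)/2) = 0.4226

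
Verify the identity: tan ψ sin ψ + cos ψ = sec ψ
LHS = sin²ψ/cos ψ + cos ψ = (sin²ψ + cos²ψ)/cos ψ = 1/cos ψ = sec ψ = RHS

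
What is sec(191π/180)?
sec(191π/180) = -1.019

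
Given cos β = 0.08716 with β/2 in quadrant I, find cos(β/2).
cos(β/2) = ±√((1 + cos β)/2); positive since β/2 ∈ QI, so cos(β/2) = 0.7373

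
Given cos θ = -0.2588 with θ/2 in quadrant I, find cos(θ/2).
cos(θ/2) = ±√((1 + cos θ)/2); positive since θ/2 ∈ QI, so cos(θ/2) = 0.6088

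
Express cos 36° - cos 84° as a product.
cos 36° - cos 84° = -2 sin(60°) sin(-24°)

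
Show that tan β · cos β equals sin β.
LHS = (sin β/cos β) · cos β = sin β = RHS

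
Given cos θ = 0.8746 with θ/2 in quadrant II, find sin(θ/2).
sin(θ/2) = ±√((1 - cos θ)/2); positive since θ/2 ∈ QII, so sin(θ/2) = 0.2504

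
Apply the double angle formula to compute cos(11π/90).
cos(11π/90) = 2cos²11π/180 - 1 = 0.9272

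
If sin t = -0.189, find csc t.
csc t = 1/sin t = -5.291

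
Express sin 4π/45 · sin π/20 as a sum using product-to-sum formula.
sin 4π/45 sin π/20 = (1/2)[cos(4π/45-π/20) - cos(4π/45+π/20)]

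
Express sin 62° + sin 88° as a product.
sin 62° + sin 88° = 2 sin(75°) cos(-13°)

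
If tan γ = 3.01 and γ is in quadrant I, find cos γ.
cos γ = 0.3153 (using tan²γ + 1 = sec²γ)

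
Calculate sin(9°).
sin(9°) = 0.1564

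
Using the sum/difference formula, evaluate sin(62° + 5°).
sin(62° + 5°) = sin 62° cos 5° + cos 62° sin 5° = 0.9205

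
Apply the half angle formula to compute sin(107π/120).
sin(107π/120) = √((1 - cos 107π/60)/2) = 0.3338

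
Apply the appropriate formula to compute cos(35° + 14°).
cos(35° + 14°) = cos 35° cos 14° - sin 35° sin 14° = 0.6561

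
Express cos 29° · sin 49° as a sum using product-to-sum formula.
cos 29° sin 49° = (1/2)[sin(29°+49°) - sin(29°-49°)]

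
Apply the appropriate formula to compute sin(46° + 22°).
sin(46° + 22°) = sin 46° cos 22° + cos 46° sin 22° = 0.9272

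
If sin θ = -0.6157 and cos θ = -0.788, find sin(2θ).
sin(2θ) = 2 sin θ cos θ = 0.9703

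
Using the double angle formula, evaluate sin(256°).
sin(256°) = 2 sin 128° cos 128° = -0.9703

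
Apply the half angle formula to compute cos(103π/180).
cos(103π/180) = -√((1 + cos 103π/90)/2) = -0.225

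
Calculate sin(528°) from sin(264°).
sin(528°) = 2 sin 264° cos 264° = 0.2079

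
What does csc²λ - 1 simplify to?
csc²λ - 1 = cot²λ (using Pythagorean identity)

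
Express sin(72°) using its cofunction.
sin(72°) = cos(90° - 72°) = cos(18°)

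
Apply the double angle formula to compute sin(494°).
sin(494°) = 2 sin 247° cos 247° = 0.7193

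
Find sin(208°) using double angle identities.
sin(208°) = 2 sin 104° cos 104° = -0.4695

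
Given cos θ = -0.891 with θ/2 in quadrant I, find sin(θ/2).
sin(θ/2) = ±√((1 - cos θ)/2); positive since θ/2 ∈ QI, so sin(θ/2) = 0.9724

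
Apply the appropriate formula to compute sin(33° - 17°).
sin(33° - 17°) = sin 33° cos 17° - cos 33° sin 17° = 0.2756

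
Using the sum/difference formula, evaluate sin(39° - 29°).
sin(39° - 29°) = sin 39° cos 29° - cos 39° sin 29° = 0.1736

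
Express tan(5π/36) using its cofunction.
tan(5π/36) = cot(π/2 - 5π/36) = cot(13π/36)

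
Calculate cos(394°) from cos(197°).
cos(394°) = cos²197° - sin²197° = 0.829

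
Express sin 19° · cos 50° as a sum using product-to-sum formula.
sin 19° cos 50° = (1/2)[sin(19°+50°) + sin(19°-50°)]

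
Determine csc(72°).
csc(72°) = 1.051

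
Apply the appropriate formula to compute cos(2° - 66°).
cos(2° - 66°) = cos 2° cos 66° + sin 2° sin 66° = 0.4384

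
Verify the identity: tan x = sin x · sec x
RHS = sin x · (1/cos x) = sin x/cos x = tan x = LHS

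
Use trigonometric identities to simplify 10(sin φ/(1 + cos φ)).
10(sin φ/(1 + cos φ)) = 10(tan(φ/2)) (using Half angle)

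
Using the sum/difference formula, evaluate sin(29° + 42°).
sin(29° + 42°) = sin 29° cos 42° + cos 29° sin 42° = 0.9455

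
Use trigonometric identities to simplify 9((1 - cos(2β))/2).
9((1 - cos(2β))/2) = 9(sin²β) (using Power reduction)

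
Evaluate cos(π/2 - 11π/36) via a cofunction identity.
cos(π/2 - 11π/36) = sin(11π/36) = 0.8192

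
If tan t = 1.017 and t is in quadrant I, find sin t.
sin t = 0.713 (using tan²t + 1 = sec²t)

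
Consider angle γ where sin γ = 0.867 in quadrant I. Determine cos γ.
cos γ = √(1 - sin²γ) = 0.4983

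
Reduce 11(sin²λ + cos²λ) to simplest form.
11(sin²λ + cos²λ) = 11 (using Pythagorean identity)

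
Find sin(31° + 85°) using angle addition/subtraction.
sin(31° + 85°) = sin 31° cos 85° + cos 31° sin 85° = 0.8988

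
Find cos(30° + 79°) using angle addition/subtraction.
cos(30° + 79°) = cos 30° cos 79° - sin 30° sin 79° = -0.3256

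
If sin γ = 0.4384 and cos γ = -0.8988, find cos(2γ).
cos(2γ) = cos²γ - sin²γ = 0.6156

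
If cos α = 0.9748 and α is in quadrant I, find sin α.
sin α = 0.2231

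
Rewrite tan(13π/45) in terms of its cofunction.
tan(13π/45) = cot(π/2 - 13π/45) = cot(19π/90)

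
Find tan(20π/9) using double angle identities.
tan(20π/9) = 2 tan 10π/9 / (1 - tan²10π/9) = 0.8391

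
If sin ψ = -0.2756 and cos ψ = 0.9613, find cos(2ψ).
cos(2ψ) = cos²ψ - sin²ψ = 0.8481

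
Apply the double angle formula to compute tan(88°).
tan(88°) = 2 tan 44° / (1 - tan²44°) = 28.64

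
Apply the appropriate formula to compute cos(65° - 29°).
cos(65° - 29°) = cos 65° cos 29° + sin 65° sin 29° = 0.809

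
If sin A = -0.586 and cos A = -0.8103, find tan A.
tan A = sin A / cos A = 0.7232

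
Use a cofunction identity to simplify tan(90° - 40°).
tan(90° - 40°) = cot(40°)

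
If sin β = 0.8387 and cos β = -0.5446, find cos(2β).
cos(2β) = cos²β - sin²β = -0.4068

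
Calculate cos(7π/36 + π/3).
cos(7π/36 + π/3) = cos 7π/36 cos π/3 - sin 7π/36 sin π/3 = -0.08716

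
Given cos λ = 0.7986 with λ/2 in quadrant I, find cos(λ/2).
cos(λ/2) = ±√((1 + cos λ)/2); positive since λ/2 ∈ QI, so cos(λ/2) = 0.9483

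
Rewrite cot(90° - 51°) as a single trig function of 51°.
cot(90° - 51°) = tan(51°)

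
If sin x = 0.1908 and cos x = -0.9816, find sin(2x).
sin(2x) = 2 sin x cos x = -0.3746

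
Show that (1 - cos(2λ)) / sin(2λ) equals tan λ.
LHS = 2sin²λ / (2 sin λ cos λ) = sin λ/cos λ = tan λ = RHS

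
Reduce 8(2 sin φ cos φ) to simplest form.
8(2 sin φ cos φ) = 8(sin(2φ)) (using Double angle)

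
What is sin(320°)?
sin(320°) = -0.6428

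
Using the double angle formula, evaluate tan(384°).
tan(384°) = 2 tan 192° / (1 - tan²192°) = 0.4452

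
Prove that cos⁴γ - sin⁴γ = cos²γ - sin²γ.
LHS = (cos²γ - sin²γ)(cos²γ + sin²γ) = (cos²γ - sin²γ) · 1 = cos²γ - sin²γ = RHS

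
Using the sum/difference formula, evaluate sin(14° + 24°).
sin(14° + 24°) = sin 14° cos 24° + cos 14° sin 24° = 0.6157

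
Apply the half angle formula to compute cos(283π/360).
cos(283π/360) = -√((1 + cos 283π/180)/2) = -0.7826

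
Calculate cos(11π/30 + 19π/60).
cos(11π/30 + 19π/60) = cos 11π/30 cos 19π/60 - sin 11π/30 sin 19π/60 = -0.5446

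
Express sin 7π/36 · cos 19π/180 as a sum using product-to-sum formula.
sin 7π/36 cos 19π/180 = (1/2)[sin(7π/36+19π/180) + sin(7π/36-19π/180)]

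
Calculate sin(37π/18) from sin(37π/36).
sin(37π/18) = 2 sin 37π/36 cos 37π/36 = 0.1736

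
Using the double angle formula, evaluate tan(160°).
tan(160°) = 2 tan 80° / (1 - tan²80°) = -0.364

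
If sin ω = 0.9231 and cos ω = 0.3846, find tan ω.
tan ω = sin ω / cos ω = 2.4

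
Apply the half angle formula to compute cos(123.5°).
cos(123.5°) = -√((1 + cos 247°)/2) = -0.5519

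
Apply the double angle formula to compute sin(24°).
sin(24°) = 2 sin 12° cos 12° = 0.4067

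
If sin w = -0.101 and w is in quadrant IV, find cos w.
cos w = 0.9949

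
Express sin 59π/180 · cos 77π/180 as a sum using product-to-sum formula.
sin 59π/180 cos 77π/180 = (1/2)[sin(59π/180+77π/180) + sin(59π/180-77π/180)]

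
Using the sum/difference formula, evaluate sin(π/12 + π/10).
sin(π/12 + π/10) = sin π/12 cos π/10 + cos π/12 sin π/10 = 0.5446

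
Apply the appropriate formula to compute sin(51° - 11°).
sin(51° - 11°) = sin 51° cos 11° - cos 51° sin 11° = 0.6428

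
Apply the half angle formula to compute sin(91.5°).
sin(91.5°) = √((1 - cos 183°)/2) = 0.9997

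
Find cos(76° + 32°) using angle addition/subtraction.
cos(76° + 32°) = cos 76° cos 32° - sin 76° sin 32° = -0.309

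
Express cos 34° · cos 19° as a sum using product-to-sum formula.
cos 34° cos 19° = (1/2)[cos(34°-19°) + cos(34°+19°)]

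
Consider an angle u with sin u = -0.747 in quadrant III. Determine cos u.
cos u = ±√(1 - sin²u) = -0.6648 (negative in QIII)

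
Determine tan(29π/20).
tan(29π/20) = 6.314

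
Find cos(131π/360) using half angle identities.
cos(131π/360) = √((1 + cos 131π/180)/2) = 0.4147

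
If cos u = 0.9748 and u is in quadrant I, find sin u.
sin u = 0.2231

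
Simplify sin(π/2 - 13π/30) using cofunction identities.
sin(π/2 - 13π/30) = cos(13π/30)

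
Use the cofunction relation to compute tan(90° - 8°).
tan(90° - 8°) = cot(8°) = 7.115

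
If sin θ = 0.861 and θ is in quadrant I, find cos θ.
cos θ = 0.5086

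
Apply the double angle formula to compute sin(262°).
sin(262°) = 2 sin 131° cos 131° = -0.9903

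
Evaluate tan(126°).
tan(126°) = -1.376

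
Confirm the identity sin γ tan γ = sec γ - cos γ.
RHS = 1/cos γ - cos γ = (1 - cos²γ)/cos γ = sin²γ/cos γ = sin γ · (sin γ/cos γ) = sin γ tan γ = LHS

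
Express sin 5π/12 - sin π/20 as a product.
sin 5π/12 - sin π/20 = 2 cos(7π/30) sin(11π/60)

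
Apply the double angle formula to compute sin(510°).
sin(510°) = 2 sin 255° cos 255° = 1/2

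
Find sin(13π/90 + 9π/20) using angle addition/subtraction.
sin(13π/90 + 9π/20) = sin 13π/90 cos 9π/20 + cos 13π/90 sin 9π/20 = 0.9563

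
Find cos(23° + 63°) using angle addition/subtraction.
cos(23° + 63°) = cos 23° cos 63° - sin 23° sin 63° = 0.06976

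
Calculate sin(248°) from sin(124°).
sin(248°) = 2 sin 124° cos 124° = -0.9272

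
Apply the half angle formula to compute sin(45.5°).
sin(45.5°) = √((1 - cos 91°)/2) = 0.7133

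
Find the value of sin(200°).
sin(200°) = -0.342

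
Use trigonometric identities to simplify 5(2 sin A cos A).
5(2 sin A cos A) = 5(sin(2A)) (using Double angle)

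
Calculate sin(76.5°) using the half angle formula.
sin(76.5°) = √((1 - cos 153°)/2) = 0.9724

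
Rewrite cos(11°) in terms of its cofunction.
cos(11°) = sin(90° - 11°) = sin(79°)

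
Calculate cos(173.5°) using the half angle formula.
cos(173.5°) = -√((1 + cos 347°)/2) = -0.9936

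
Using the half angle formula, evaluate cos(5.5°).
cos(5.5°) = √((1 + cos 11°)/2) = 0.9954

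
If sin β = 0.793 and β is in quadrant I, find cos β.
cos β = 0.6092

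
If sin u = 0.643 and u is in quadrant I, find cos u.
cos u = 0.7659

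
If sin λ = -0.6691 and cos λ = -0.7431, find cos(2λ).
cos(2λ) = cos²λ - sin²λ = 0.1045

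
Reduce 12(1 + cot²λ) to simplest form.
12(1 + cot²λ) = 12(csc²λ) (using Pythagorean identity)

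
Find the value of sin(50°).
sin(50°) = 0.766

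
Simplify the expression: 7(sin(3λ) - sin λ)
7(sin(3λ) - sin λ) = 7(2 cos(2λ) sin λ) (using Sum-to-product)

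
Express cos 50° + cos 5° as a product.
cos 50° + cos 5° = 2 cos(27.5°) cos(22.5°)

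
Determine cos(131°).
cos(131°) = -0.6561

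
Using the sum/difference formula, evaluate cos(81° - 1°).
cos(81° - 1°) = cos 81° cos 1° + sin 81° sin 1° = 0.1736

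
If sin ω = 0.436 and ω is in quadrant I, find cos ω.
cos ω = 0.8999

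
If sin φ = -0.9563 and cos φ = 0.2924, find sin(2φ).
sin(2φ) = 2 sin φ cos φ = -0.5592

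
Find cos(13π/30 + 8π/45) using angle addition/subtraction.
cos(13π/30 + 8π/45) = cos 13π/30 cos 8π/45 - sin 13π/30 sin 8π/45 = -0.342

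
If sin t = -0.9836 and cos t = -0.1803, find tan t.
tan t = sin t / cos t = 5.455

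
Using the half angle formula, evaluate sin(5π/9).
sin(5π/9) = √((1 - cos 10π/9)/2) = 0.9848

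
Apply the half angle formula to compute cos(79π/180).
cos(79π/180) = √((1 + cos 79π/90)/2) = 0.1908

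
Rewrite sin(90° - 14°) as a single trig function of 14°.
sin(90° - 14°) = cos(14°)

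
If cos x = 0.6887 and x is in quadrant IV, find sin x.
sin x = -0.725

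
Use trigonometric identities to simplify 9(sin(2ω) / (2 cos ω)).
9(sin(2ω) / (2 cos ω)) = 9(sin ω) (using Double angle)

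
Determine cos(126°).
cos(126°) = -0.5878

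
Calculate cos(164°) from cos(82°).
cos(164°) = cos²82° - sin²82° = -0.9613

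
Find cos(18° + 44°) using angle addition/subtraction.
cos(18° + 44°) = cos 18° cos 44° - sin 18° sin 44° = 0.4695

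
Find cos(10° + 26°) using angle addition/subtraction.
cos(10° + 26°) = cos 10° cos 26° - sin 10° sin 26° = 0.809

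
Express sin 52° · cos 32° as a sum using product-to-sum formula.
sin 52° cos 32° = (1/2)[sin(52°+32°) + sin(52°-32°)]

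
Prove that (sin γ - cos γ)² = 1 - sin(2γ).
LHS = sin²γ - 2 sin γ cos γ + cos²γ = (sin²γ + cos²γ) - 2 sin γ cos γ = 1 - sin(2γ) = RHS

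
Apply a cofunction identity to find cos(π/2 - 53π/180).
cos(π/2 - 53π/180) = sin(53π/180) = 0.7986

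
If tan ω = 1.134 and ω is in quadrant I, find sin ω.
sin ω = 0.75 (using tan²ω + 1 = sec²ω)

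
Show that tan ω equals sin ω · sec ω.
RHS = sin ω · (1/cos ω) = sin ω/cos ω = tan ω = LHS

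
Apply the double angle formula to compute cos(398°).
cos(398°) = 1 - 2sin²199° = 0.788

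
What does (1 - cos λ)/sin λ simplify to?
(1 - cos λ)/sin λ = tan(λ/2) (using Half angle)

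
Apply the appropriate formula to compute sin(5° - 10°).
sin(5° - 10°) = sin 5° cos 10° - cos 5° sin 10° = -0.08716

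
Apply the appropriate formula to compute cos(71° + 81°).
cos(71° + 81°) = cos 71° cos 81° - sin 71° sin 81° = -0.8829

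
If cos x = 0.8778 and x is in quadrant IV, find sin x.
sin x = -0.479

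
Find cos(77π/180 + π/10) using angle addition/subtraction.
cos(77π/180 + π/10) = cos 77π/180 cos π/10 - sin 77π/180 sin π/10 = -0.08716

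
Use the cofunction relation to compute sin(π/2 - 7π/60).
sin(π/2 - 7π/60) = cos(7π/60) = 0.9336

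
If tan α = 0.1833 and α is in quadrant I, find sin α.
sin α = 0.1803 (using tan²α + 1 = sec²α)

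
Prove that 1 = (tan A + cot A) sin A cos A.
RHS = (sin A/cos A + cos A/sin A) sin A cos A = ((sin²A + cos²A)/(sin A cos A)) · sin A cos A = sin²A + cos²A = 1 = LHS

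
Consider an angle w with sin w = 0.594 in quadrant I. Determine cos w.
cos w = √(1 - sin²w) = 0.8045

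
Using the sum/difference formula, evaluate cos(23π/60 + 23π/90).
cos(23π/60 + 23π/90) = cos 23π/60 cos 23π/90 - sin 23π/60 sin 23π/90 = -0.4226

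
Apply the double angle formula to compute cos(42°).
cos(42°) = cos²21° - sin²21° = 0.7431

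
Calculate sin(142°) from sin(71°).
sin(142°) = 2 sin 71° cos 71° = 0.6157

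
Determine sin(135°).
sin(135°) = √2/2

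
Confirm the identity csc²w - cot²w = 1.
LHS = 1/sin²w - cos²w/sin²w = (1 - cos²w)/sin²w = sin²w/sin²w = 1 = RHS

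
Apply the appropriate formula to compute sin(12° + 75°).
sin(12° + 75°) = sin 12° cos 75° + cos 12° sin 75° = 0.9986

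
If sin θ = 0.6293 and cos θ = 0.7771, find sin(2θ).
sin(2θ) = 2 sin θ cos θ = 0.9781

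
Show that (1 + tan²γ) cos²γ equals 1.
LHS = sec²γ · cos²γ = (1/cos²γ) · cos²γ = 1 = RHS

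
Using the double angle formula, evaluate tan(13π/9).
tan(13π/9) = 2 tan 13π/18 / (1 - tan²13π/18) = 5.671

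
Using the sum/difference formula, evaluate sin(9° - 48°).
sin(9° - 48°) = sin 9° cos 48° - cos 9° sin 48° = -0.6293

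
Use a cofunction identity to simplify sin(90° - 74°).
sin(90° - 74°) = cos(74°)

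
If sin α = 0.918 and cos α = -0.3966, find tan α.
tan α = sin α / cos α = -2.315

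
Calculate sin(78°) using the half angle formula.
sin(78°) = √((1 - cos 156°)/2) = 0.9781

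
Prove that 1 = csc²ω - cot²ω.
RHS = 1/sin²ω - cos²ω/sin²ω = (1 - cos²ω)/sin²ω = sin²ω/sin²ω = 1 = LHS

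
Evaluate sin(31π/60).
sin(31π/60) = 0.9986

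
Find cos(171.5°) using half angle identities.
cos(171.5°) = -√((1 + cos 343°)/2) = -0.989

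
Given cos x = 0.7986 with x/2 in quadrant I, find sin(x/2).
sin(x/2) = ±√((1 - cos x)/2); positive since x/2 ∈ QI, so sin(x/2) = 0.3173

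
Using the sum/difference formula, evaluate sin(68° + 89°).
sin(68° + 89°) = sin 68° cos 89° + cos 68° sin 89° = 0.3907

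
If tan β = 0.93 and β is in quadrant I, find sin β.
sin β = 0.681 (using tan²β + 1 = sec²β)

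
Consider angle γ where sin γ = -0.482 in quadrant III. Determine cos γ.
cos γ = ±√(1 - sin²γ) = -0.8762 (negative in QIII)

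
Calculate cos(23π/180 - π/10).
cos(23π/180 - π/10) = cos 23π/180 cos π/10 + sin 23π/180 sin π/10 = 0.9962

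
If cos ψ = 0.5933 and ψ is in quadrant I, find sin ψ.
sin ψ = 0.805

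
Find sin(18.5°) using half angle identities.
sin(18.5°) = √((1 - cos 37°)/2) = 0.3173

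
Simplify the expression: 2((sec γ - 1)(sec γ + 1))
2((sec γ - 1)(sec γ + 1)) = 2(tan²γ) (using Diff. of squares)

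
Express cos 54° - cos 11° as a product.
cos 54° - cos 11° = -2 sin(32.5°) sin(21.5°)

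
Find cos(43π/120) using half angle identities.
cos(43π/120) = √((1 + cos 43π/60)/2) = 0.4305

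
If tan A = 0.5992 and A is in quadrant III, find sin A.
sin A = -0.514 (using tan²A + 1 = sec²A)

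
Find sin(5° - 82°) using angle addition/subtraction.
sin(5° - 82°) = sin 5° cos 82° - cos 5° sin 82° = -0.9744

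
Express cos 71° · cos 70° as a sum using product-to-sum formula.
cos 71° cos 70° = (1/2)[cos(71°-70°) + cos(71°+70°)]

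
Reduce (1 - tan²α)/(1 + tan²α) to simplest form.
(1 - tan²α)/(1 + tan²α) = cos(2α) (using Double angle)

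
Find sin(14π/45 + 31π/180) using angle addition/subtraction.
sin(14π/45 + 31π/180) = sin 14π/45 cos 31π/180 + cos 14π/45 sin 31π/180 = 0.9986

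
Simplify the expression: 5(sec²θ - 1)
5(sec²θ - 1) = 5(tan²θ) (using Pythagorean identity)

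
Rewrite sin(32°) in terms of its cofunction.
sin(32°) = cos(90° - 32°) = cos(58°)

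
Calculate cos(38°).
cos(38°) = 0.788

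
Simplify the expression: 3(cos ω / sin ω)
3(cos ω / sin ω) = 3(cot ω) (using Quotient identity)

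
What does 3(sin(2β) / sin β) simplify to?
3(sin(2β) / sin β) = 3(2 cos β) (using Double angle)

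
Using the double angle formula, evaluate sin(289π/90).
sin(289π/90) = 2 sin 289π/180 cos 289π/180 = -0.6157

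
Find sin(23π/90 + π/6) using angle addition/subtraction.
sin(23π/90 + π/6) = sin 23π/90 cos π/6 + cos 23π/90 sin π/6 = 0.9703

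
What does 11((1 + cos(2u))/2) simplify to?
11((1 + cos(2u))/2) = 11(cos²u) (using Power reduction)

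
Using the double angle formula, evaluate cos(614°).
cos(614°) = cos²307° - sin²307° = -0.2756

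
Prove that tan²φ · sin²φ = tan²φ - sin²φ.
RHS = sin²φ/cos²φ - sin²φ = sin²φ(1/cos²φ - 1) = sin²φ · (1 - cos²φ)/cos²φ = sin²φ · sin²φ/cos²φ = sin²φ · tan²φ = LHS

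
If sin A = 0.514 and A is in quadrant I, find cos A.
cos A = 0.8578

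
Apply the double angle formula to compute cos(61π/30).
cos(61π/30) = cos²61π/60 - sin²61π/60 = 0.9945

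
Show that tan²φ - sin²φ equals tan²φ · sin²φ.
LHS = sin²φ/cos²φ - sin²φ = sin²φ(1/cos²φ - 1) = sin²φ · (1 - cos²φ)/cos²φ = sin²φ · sin²φ/cos²φ = sin²φ · tan²φ = RHS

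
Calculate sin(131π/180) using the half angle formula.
sin(131π/180) = √((1 - cos 131π/90)/2) = 0.7547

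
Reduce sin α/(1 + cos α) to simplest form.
sin α/(1 + cos α) = tan(α/2) (using Half angle)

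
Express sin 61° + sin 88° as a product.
sin 61° + sin 88° = 2 sin(74.5°) cos(-13.5°)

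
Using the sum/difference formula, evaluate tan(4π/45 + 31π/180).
tan(4π/45 + 31π/180) = (tan 4π/45 + tan 31π/180)/(1 - tan 4π/45 tan 31π/180) = 1.072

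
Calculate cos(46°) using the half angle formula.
cos(46°) = √((1 + cos 92°)/2) = 0.6947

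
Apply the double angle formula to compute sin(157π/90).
sin(157π/90) = 2 sin 157π/180 cos 157π/180 = -0.7193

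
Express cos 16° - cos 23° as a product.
cos 16° - cos 23° = -2 sin(19.5°) sin(-3.5°)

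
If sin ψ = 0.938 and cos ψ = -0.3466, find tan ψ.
tan ψ = sin ψ / cos ψ = -2.706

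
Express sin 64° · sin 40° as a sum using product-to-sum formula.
sin 64° sin 40° = (1/2)[cos(64°-40°) - cos(64°+40°)]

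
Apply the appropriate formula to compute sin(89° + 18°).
sin(89° + 18°) = sin 89° cos 18° + cos 89° sin 18° = 0.9563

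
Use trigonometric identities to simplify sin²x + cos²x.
sin²x + cos²x = 1 (using Pythagorean identity)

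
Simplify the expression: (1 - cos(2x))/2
(1 - cos(2x))/2 = sin²x (using Power reduction)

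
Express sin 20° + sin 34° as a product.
sin 20° + sin 34° = 2 sin(27°) cos(-7°)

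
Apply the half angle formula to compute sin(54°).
sin(54°) = √((1 - cos 108°)/2) = 0.809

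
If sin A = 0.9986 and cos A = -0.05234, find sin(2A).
sin(2A) = 2 sin A cos A = -0.1045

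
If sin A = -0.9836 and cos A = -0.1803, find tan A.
tan A = sin A / cos A = 5.455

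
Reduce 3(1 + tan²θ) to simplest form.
3(1 + tan²θ) = 3(sec²θ) (using Pythagorean identity)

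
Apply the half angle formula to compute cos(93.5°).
cos(93.5°) = -√((1 + cos 187°)/2) = -0.06105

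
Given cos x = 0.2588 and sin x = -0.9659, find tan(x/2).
tan(x/2) = sin x / (1 + cos x) = -0.7673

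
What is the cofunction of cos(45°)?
cos(45°) = sin(90° - 45°) = sin(45°)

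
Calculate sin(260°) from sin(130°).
sin(260°) = 2 sin 130° cos 130° = -0.9848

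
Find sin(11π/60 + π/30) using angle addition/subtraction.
sin(11π/60 + π/30) = sin 11π/60 cos π/30 + cos 11π/60 sin π/30 = 0.6293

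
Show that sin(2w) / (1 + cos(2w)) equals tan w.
LHS = 2 sin w cos w / (2cos²w) = sin w/cos w = tan w = RHS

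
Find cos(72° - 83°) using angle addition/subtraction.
cos(72° - 83°) = cos 72° cos 83° + sin 72° sin 83° = 0.9816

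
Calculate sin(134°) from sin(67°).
sin(134°) = 2 sin 67° cos 67° = 0.7193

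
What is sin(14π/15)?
sin(14π/15) = 0.2079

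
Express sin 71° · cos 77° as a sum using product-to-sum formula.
sin 71° cos 77° = (1/2)[sin(71°+77°) + sin(71°-77°)]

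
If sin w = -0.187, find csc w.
csc w = 1/sin w = -5.348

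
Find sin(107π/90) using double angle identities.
sin(107π/90) = 2 sin 107π/180 cos 107π/180 = -0.5592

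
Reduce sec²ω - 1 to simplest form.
sec²ω - 1 = tan²ω (using Pythagorean identity)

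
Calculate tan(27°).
tan(27°) = 0.5095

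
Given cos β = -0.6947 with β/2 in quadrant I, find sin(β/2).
sin(β/2) = ±√((1 - cos β)/2); positive since β/2 ∈ QI, so sin(β/2) = 0.9205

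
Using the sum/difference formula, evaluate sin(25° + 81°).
sin(25° + 81°) = sin 25° cos 81° + cos 25° sin 81° = 0.9613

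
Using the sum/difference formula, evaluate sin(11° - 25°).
sin(11° - 25°) = sin 11° cos 25° - cos 11° sin 25° = -0.2419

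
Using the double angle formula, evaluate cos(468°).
cos(468°) = cos²234° - sin²234° = -0.309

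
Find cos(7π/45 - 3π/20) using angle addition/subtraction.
cos(7π/45 - 3π/20) = cos 7π/45 cos 3π/20 + sin 7π/45 sin 3π/20 = 0.9998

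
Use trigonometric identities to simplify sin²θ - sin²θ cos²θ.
sin²θ - sin²θ cos²θ = sin⁴θ (using Factoring)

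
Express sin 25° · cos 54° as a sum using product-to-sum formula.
sin 25° cos 54° = (1/2)[sin(25°+54°) + sin(25°-54°)]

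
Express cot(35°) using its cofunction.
cot(35°) = tan(90° - 35°) = tan(55°)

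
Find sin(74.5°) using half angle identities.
sin(74.5°) = √((1 - cos 149°)/2) = 0.9636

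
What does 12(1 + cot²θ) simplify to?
12(1 + cot²θ) = 12(csc²θ) (using Pythagorean identity)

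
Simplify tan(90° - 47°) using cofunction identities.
tan(90° - 47°) = cot(47°)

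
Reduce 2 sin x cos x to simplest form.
2 sin x cos x = sin(2x) (using Double angle)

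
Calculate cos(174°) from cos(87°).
cos(174°) = cos²87° - sin²87° = -0.9945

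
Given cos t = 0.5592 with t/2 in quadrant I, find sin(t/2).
sin(t/2) = ±√((1 - cos t)/2); positive since t/2 ∈ QI, so sin(t/2) = 0.4695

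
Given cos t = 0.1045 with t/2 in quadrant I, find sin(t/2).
sin(t/2) = ±√((1 - cos t)/2); positive since t/2 ∈ QI, so sin(t/2) = 0.6691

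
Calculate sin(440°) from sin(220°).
sin(440°) = 2 sin 220° cos 220° = 0.9848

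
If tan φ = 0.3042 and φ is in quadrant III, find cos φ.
cos φ = -0.9567 (using tan²φ + 1 = sec²φ)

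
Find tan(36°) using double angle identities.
tan(36°) = 2 tan 18° / (1 - tan²18°) = 0.7265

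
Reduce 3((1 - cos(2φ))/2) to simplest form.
3((1 - cos(2φ))/2) = 3(sin²φ) (using Power reduction)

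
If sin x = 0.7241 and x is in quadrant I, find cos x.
cos x = 0.6897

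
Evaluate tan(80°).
tan(80°) = 5.671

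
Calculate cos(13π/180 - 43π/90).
cos(13π/180 - 43π/90) = cos 13π/180 cos 43π/90 + sin 13π/180 sin 43π/90 = 0.2924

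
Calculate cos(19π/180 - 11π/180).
cos(19π/180 - 11π/180) = cos 19π/180 cos 11π/180 + sin 19π/180 sin 11π/180 = 0.9903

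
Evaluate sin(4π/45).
sin(4π/45) = 0.2756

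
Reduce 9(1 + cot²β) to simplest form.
9(1 + cot²β) = 9(csc²β) (using Pythagorean identity)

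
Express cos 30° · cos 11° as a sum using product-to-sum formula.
cos 30° cos 11° = (1/2)[cos(30°-11°) + cos(30°+11°)]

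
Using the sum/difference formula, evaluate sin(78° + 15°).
sin(78° + 15°) = sin 78° cos 15° + cos 78° sin 15° = 0.9986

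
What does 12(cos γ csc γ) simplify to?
12(cos γ csc γ) = 12(cot γ) (using Reciprocal + quotient)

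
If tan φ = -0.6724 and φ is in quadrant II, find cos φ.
cos φ = -0.8298 (using tan²φ + 1 = sec²φ)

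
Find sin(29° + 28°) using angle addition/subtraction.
sin(29° + 28°) = sin 29° cos 28° + cos 29° sin 28° = 0.8387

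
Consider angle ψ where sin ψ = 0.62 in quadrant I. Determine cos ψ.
cos ψ = √(1 - sin²ψ) = 0.7846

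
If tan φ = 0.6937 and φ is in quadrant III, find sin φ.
sin φ = -0.57 (using tan²φ + 1 = sec²φ)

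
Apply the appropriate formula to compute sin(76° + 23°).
sin(76° + 23°) = sin 76° cos 23° + cos 76° sin 23° = 0.9877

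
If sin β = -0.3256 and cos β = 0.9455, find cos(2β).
cos(2β) = cos²β - sin²β = 0.788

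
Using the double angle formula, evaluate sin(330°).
sin(330°) = 2 sin 165° cos 165° = -1/2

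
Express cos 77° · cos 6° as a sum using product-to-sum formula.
cos 77° cos 6° = (1/2)[cos(77°-6°) + cos(77°+6°)]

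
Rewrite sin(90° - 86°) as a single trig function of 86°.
sin(90° - 86°) = cos(86°)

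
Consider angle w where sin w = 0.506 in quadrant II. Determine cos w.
cos w = ±√(1 - sin²w) = -0.8625 (negative in QII)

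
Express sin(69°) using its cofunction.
sin(69°) = cos(90° - 69°) = cos(21°)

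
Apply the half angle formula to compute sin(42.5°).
sin(42.5°) = √((1 - cos 85°)/2) = 0.6756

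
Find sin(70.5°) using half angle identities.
sin(70.5°) = √((1 - cos 141°)/2) = 0.9426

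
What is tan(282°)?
tan(282°) = -4.705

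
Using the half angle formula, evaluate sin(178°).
sin(178°) = √((1 - cos 356°)/2) = 0.0349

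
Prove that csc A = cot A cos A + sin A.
RHS = cos²A/sin A + sin A = (cos²A + sin²A)/sin A = 1/sin A = csc A = LHS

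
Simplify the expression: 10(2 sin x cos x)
10(2 sin x cos x) = 10(sin(2x)) (using Double angle)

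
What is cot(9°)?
cot(9°) = 6.314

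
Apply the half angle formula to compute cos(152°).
cos(152°) = -√((1 + cos 304°)/2) = -0.8829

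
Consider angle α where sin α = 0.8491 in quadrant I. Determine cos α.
cos α = √(1 - sin²α) = 0.5282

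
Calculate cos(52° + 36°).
cos(52° + 36°) = cos 52° cos 36° - sin 52° sin 36° = 0.0349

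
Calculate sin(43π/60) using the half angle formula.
sin(43π/60) = √((1 - cos 43π/30)/2) = 0.7771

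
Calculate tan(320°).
tan(320°) = -0.8391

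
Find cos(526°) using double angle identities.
cos(526°) = cos²263° - sin²263° = -0.9703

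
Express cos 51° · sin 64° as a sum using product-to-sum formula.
cos 51° sin 64° = (1/2)[sin(51°+64°) - sin(51°-64°)]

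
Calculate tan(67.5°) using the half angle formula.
tan(67.5°) = sin 135° / (1 + cos 135°) = √2+1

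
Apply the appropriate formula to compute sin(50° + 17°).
sin(50° + 17°) = sin 50° cos 17° + cos 50° sin 17° = 0.9205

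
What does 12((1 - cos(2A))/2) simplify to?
12((1 - cos(2A))/2) = 12(sin²A) (using Power reduction)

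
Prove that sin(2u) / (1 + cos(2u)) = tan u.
LHS = 2 sin u cos u / (2cos²u) = sin u/cos u = tan u = RHS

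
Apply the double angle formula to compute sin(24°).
sin(24°) = 2 sin 12° cos 12° = 0.4067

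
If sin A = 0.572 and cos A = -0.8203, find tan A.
tan A = sin A / cos A = -0.6973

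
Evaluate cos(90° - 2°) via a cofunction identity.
cos(90° - 2°) = sin(2°) = 0.0349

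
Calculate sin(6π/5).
sin(6π/5) = -0.5878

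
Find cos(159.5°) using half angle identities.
cos(159.5°) = -√((1 + cos 319°)/2) = -0.9367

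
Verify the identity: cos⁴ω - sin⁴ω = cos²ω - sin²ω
LHS = (cos²ω - sin²ω)(cos²ω + sin²ω) = (cos²ω - sin²ω) · 1 = cos²ω - sin²ω = RHS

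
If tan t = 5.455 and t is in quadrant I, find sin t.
sin t = 0.9836 (using tan²t + 1 = sec²t)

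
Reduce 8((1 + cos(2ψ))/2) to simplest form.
8((1 + cos(2ψ))/2) = 8(cos²ψ) (using Power reduction)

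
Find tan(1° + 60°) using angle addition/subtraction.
tan(1° + 60°) = (tan 1° + tan 60°)/(1 - tan 1° tan 60°) = 1.804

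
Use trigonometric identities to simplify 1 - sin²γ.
1 - sin²γ = cos²γ (using Pythagorean identity)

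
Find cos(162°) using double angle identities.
cos(162°) = cos²81° - sin²81° = -0.9511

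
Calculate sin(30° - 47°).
sin(30° - 47°) = sin 30° cos 47° - cos 30° sin 47° = -0.2924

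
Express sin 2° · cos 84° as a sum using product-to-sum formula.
sin 2° cos 84° = (1/2)[sin(2°+84°) + sin(2°-84°)]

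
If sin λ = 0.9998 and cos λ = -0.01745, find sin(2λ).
sin(2λ) = 2 sin λ cos λ = -0.03489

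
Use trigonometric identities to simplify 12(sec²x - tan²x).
12(sec²x - tan²x) = 12 (using Pythagorean identity)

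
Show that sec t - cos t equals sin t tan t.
LHS = 1/cos t - cos t = (1 - cos²t)/cos t = sin²t/cos t = sin t · (sin t/cos t) = sin t tan t = RHS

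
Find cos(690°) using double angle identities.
cos(690°) = 2cos²345° - 1 = √3/2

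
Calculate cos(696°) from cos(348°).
cos(696°) = cos²348° - sin²348° = 0.9135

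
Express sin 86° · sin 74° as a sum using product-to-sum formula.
sin 86° sin 74° = (1/2)[cos(86°-74°) - cos(86°+74°)]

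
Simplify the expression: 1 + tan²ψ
1 + tan²ψ = sec²ψ (using Pythagorean identity)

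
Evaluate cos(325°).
cos(325°) = 0.8192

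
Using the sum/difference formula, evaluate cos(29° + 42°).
cos(29° + 42°) = cos 29° cos 42° - sin 29° sin 42° = 0.3256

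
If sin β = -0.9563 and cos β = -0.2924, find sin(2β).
sin(2β) = 2 sin β cos β = 0.5592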